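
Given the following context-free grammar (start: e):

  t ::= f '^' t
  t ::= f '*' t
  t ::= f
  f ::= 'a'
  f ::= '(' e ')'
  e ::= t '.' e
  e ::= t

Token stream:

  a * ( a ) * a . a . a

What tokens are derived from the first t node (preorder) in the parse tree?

[e [t [f a] * [t [f ( [e [t [f a]]] )] * [t [f a]]]] . [e [t [f a]] . [e [t [f a]]]]]

a * ( a ) * a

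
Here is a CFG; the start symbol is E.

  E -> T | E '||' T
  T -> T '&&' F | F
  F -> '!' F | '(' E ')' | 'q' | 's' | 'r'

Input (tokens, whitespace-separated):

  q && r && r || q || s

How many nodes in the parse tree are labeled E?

[E [E [E [T [T [T [F q]] && [F r]] && [F r]]] || [T [F q]]] || [T [F s]]]

3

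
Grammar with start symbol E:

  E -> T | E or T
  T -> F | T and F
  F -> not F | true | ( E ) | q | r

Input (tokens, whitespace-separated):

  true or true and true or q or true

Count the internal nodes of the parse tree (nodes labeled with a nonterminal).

14

[E [E [E [E [T [F true]]] or [T [T [F true]] and [F true]]] or [T [F q]]] or [T [F true]]]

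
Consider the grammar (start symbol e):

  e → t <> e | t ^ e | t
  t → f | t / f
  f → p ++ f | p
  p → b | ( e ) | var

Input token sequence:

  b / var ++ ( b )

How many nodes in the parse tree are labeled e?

[e [t [t [f [p b]]] / [f [p var] ++ [f [p ( [e [t [f [p b]]]] )]]]]]

2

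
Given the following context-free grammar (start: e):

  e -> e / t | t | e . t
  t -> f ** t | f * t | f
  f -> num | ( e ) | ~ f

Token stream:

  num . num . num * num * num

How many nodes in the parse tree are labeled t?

5

[e [e [e [t [f num]]] . [t [f num]]] . [t [f num] * [t [f num] * [t [f num]]]]]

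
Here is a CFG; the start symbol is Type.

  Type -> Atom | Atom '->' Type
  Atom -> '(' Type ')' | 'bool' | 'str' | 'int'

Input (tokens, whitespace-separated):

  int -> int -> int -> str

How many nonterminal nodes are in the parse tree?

8

[Type [Atom int] -> [Type [Atom int] -> [Type [Atom int] -> [Type [Atom str]]]]]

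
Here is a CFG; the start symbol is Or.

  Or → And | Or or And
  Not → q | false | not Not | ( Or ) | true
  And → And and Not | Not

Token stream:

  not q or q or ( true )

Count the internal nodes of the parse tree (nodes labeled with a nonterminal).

[Or [Or [Or [And [Not not [Not q]]]] or [And [Not q]]] or [And [Not ( [Or [And [Not true]]] )]]]

13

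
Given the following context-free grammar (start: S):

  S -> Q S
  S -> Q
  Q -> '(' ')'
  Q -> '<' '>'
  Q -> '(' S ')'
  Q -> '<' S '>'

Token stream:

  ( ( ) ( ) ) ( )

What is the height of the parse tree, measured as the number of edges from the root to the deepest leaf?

[S [Q ( [S [Q ( )] [S [Q ( )]]] )] [S [Q ( )]]]

5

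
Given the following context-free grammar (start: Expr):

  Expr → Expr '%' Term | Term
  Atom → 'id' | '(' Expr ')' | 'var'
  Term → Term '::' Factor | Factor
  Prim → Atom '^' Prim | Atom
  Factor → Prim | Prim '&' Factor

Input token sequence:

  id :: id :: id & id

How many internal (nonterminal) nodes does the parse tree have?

16

[Expr [Term [Term [Term [Factor [Prim [Atom id]]]] :: [Factor [Prim [Atom id]]]] :: [Factor [Prim [Atom id]] & [Factor [Prim [Atom id]]]]]]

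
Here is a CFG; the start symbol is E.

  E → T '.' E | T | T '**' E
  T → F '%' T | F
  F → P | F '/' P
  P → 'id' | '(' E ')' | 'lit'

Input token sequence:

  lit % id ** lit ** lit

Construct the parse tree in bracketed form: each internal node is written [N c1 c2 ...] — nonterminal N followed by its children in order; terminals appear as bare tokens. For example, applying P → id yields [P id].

E
T ** E
F % T ** E
P % T ** E
lit % T ** E
lit % F ** E
lit % P ** E
lit % id ** E
lit % id ** T ** E
lit % id ** F ** E
lit % id ** P ** E
lit % id ** lit ** E
lit % id ** lit ** T
lit % id ** lit ** F
lit % id ** lit ** P
lit % id ** lit ** lit

[E [T [F [P lit]] % [T [F [P id]]]] ** [E [T [F [P lit]]] ** [E [T [F [P lit]]]]]]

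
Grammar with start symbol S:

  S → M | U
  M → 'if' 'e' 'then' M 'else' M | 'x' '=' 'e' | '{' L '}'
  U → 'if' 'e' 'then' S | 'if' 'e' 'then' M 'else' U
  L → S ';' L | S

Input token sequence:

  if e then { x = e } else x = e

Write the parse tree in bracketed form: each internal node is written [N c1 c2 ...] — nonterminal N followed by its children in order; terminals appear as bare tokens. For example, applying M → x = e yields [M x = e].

S
M
if e then M else M
if e then { L } else M
if e then { S } else M
if e then { M } else M
if e then { x = e } else M
if e then { x = e } else x = e

[S [M if e then [M { [L [S [M x = e]]] }] else [M x = e]]]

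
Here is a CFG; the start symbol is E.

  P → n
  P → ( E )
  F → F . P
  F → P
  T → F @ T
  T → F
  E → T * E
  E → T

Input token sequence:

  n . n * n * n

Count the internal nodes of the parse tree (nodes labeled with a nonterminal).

[E [T [F [F [P n]] . [P n]]] * [E [T [F [P n]]] * [E [T [F [P n]]]]]]

14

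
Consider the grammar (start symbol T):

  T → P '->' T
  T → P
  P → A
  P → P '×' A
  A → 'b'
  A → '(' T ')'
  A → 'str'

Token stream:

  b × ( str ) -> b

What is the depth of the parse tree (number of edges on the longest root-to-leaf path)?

[T [P [P [A b]] × [A ( [T [P [A str]]] )]] -> [T [P [A b]]]]

6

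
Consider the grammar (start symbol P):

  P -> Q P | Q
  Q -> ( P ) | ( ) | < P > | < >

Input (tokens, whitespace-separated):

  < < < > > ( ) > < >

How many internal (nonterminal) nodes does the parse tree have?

[P [Q < [P [Q < [P [Q < >]] >] [P [Q ( )]]] >] [P [Q < >]]]

10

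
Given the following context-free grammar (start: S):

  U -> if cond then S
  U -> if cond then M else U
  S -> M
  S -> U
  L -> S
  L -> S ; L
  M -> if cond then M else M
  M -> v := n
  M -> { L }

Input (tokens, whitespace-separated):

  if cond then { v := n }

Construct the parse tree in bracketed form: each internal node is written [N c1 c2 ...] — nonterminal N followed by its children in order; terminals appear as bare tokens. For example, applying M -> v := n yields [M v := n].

[S [U if cond then [S [M { [L [S [M v := n]]] }]]]]

S
U
if cond then S
if cond then M
if cond then { L }
if cond then { S }
if cond then { M }
if cond then { v := n }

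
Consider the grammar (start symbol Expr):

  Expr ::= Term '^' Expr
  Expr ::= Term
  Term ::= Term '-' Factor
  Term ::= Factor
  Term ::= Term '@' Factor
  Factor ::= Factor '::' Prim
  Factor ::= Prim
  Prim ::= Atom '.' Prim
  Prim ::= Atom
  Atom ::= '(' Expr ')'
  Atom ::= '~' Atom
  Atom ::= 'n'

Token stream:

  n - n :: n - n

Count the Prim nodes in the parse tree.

[Expr [Term [Term [Term [Factor [Prim [Atom n]]]] - [Factor [Factor [Prim [Atom n]]] :: [Prim [Atom n]]]] - [Factor [Prim [Atom n]]]]]

4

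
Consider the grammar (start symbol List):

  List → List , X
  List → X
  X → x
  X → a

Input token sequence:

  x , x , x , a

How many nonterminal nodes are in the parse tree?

8

[List [List [List [List [X x]] , [X x]] , [X x]] , [X a]]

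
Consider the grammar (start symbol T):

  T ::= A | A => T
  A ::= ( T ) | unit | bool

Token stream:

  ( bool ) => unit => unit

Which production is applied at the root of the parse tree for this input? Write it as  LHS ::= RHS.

[T [A ( [T [A bool]] )] => [T [A unit] => [T [A unit]]]]

T ::= A => T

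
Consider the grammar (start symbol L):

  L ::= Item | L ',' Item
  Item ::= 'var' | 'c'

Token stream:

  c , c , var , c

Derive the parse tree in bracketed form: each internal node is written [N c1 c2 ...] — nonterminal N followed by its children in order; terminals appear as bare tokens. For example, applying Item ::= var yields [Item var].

[L [L [L [L [Item c]] , [Item c]] , [Item var]] , [Item c]]

L
L , Item
L , Item , Item
L , Item , Item , Item
Item , Item , Item , Item
c , Item , Item , Item
c , c , Item , Item
c , c , var , Item
c , c , var , c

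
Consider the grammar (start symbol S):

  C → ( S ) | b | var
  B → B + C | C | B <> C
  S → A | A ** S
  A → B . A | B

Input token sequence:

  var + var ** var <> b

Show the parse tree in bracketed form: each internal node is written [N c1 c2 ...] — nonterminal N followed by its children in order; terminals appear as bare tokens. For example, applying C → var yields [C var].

S
A ** S
B ** S
B + C ** S
C + C ** S
var + C ** S
var + var ** S
var + var ** A
var + var ** B
var + var ** B <> C
var + var ** C <> C
var + var ** var <> C
var + var ** var <> b

[S [A [B [B [C var]] + [C var]]] ** [S [A [B [B [C var]] <> [C b]]]]]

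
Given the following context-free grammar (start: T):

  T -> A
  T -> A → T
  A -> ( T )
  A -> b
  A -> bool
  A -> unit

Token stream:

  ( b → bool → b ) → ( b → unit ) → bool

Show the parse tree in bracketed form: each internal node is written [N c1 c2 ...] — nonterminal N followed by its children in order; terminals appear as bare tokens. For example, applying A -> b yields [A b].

[T [A ( [T [A b] → [T [A bool] → [T [A b]]]] )] → [T [A ( [T [A b] → [T [A unit]]] )] → [T [A bool]]]]

T
A → T
( T ) → T
( A → T ) → T
( b → T ) → T
( b → A → T ) → T
( b → bool → T ) → T
( b → bool → A ) → T
( b → bool → b ) → T
( b → bool → b ) → A → T
( b → bool → b ) → ( T ) → T
( b → bool → b ) → ( A → T ) → T
( b → bool → b ) → ( b → T ) → T
( b → bool → b ) → ( b → A ) → T
( b → bool → b ) → ( b → unit ) → T
( b → bool → b ) → ( b → unit ) → A
( b → bool → b ) → ( b → unit ) → bool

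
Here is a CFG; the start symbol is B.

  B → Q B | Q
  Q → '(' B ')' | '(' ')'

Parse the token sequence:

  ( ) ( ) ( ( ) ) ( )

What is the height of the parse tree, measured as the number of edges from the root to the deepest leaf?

6

[B [Q ( )] [B [Q ( )] [B [Q ( [B [Q ( )]] )] [B [Q ( )]]]]]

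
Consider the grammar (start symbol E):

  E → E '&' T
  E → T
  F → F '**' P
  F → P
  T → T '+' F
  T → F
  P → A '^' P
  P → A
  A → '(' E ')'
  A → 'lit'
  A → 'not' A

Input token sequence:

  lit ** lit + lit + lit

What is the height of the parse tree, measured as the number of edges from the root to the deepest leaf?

[E [T [T [T [F [F [P [A lit]]] ** [P [A lit]]]] + [F [P [A lit]]]] + [F [P [A lit]]]]]

8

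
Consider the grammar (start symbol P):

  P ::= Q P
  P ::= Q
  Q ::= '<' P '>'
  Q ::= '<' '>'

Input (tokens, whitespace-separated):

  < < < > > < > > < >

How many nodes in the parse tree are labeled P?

5

[P [Q < [P [Q < [P [Q < >]] >] [P [Q < >]]] >] [P [Q < >]]]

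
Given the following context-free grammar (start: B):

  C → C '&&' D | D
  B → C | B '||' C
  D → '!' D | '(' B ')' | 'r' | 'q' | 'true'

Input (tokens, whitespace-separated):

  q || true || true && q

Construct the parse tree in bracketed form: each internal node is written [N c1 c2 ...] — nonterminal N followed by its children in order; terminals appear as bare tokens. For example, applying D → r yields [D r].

B
B || C
B || C || C
C || C || C
D || C || C
q || C || C
q || D || C
q || true || C
q || true || C && D
q || true || D && D
q || true || true && D
q || true || true && q

[B [B [B [C [D q]]] || [C [D true]]] || [C [C [D true]] && [D q]]]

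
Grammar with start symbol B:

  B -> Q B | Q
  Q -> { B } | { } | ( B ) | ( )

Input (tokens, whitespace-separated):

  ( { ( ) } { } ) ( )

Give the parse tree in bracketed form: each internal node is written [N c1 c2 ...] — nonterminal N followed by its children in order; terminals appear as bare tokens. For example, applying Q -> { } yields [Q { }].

[B [Q ( [B [Q { [B [Q ( )]] }] [B [Q { }]]] )] [B [Q ( )]]]

B
Q B
( B ) B
( Q B ) B
( { B } B ) B
( { Q } B ) B
( { ( ) } B ) B
( { ( ) } Q ) B
( { ( ) } { } ) B
( { ( ) } { } ) Q
( { ( ) } { } ) ( )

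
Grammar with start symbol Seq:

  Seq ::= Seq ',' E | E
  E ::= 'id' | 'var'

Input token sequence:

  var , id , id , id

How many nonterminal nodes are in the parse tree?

8

[Seq [Seq [Seq [Seq [E var]] , [E id]] , [E id]] , [E id]]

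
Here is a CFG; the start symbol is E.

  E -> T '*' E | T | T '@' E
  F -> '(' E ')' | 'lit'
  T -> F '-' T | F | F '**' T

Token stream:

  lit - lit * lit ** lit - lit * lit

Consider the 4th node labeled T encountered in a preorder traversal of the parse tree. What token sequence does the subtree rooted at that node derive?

[E [T [F lit] - [T [F lit]]] * [E [T [F lit] ** [T [F lit] - [T [F lit]]]] * [E [T [F lit]]]]]

lit - lit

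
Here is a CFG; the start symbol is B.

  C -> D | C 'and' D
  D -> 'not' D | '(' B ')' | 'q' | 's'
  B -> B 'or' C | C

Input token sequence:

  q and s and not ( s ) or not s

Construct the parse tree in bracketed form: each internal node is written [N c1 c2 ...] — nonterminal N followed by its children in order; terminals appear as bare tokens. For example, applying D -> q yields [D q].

B
B or C
C or C
C and D or C
C and D and D or C
D and D and D or C
q and D and D or C
q and s and D or C
q and s and not D or C
q and s and not ( B ) or C
q and s and not ( C ) or C
q and s and not ( D ) or C
q and s and not ( s ) or C
q and s and not ( s ) or D
q and s and not ( s ) or not D
q and s and not ( s ) or not s

[B [B [C [C [C [D q]] and [D s]] and [D not [D ( [B [C [D s]]] )]]]] or [C [D not [D s]]]]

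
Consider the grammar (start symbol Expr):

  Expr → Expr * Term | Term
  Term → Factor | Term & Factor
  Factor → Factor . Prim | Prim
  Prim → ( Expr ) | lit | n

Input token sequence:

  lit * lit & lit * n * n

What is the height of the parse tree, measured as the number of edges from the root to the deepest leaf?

7

[Expr [Expr [Expr [Expr [Term [Factor [Prim lit]]]] * [Term [Term [Factor [Prim lit]]] & [Factor [Prim lit]]]] * [Term [Factor [Prim n]]]] * [Term [Factor [Prim n]]]]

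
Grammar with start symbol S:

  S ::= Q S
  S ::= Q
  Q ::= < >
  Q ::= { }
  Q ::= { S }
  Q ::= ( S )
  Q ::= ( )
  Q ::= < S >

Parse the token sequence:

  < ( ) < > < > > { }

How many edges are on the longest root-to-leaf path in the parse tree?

6

[S [Q < [S [Q ( )] [S [Q < >] [S [Q < >]]]] >] [S [Q { }]]]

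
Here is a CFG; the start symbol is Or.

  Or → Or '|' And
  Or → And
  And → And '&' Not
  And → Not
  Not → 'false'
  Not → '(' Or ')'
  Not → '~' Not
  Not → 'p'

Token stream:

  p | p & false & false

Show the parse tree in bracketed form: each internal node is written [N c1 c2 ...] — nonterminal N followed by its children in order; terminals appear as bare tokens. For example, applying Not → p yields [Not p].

[Or [Or [And [Not p]]] | [And [And [And [Not p]] & [Not false]] & [Not false]]]

Or
Or | And
And | And
Not | And
p | And
p | And & Not
p | And & Not & Not
p | Not & Not & Not
p | p & Not & Not
p | p & false & Not
p | p & false & false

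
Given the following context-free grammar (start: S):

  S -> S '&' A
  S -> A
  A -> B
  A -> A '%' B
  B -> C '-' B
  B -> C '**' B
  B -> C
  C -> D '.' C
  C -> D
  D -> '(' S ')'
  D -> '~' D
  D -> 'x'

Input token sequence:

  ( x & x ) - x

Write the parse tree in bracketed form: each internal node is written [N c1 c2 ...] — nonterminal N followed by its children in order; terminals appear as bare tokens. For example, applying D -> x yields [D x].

[S [A [B [C [D ( [S [S [A [B [C [D x]]]]] & [A [B [C [D x]]]]] )]] - [B [C [D x]]]]]]

S
A
B
C - B
D - B
( S ) - B
( S & A ) - B
( A & A ) - B
( B & A ) - B
( C & A ) - B
( D & A ) - B
( x & A ) - B
( x & B ) - B
( x & C ) - B
( x & D ) - B
( x & x ) - B
( x & x ) - C
( x & x ) - D
( x & x ) - x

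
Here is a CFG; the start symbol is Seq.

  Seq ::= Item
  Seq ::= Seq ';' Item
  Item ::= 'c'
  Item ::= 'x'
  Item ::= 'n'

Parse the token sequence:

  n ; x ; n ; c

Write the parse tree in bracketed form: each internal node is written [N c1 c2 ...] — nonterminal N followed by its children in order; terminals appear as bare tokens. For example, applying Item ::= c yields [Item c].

[Seq [Seq [Seq [Seq [Item n]] ; [Item x]] ; [Item n]] ; [Item c]]

Seq
Seq ; Item
Seq ; Item ; Item
Seq ; Item ; Item ; Item
Item ; Item ; Item ; Item
n ; Item ; Item ; Item
n ; x ; Item ; Item
n ; x ; n ; Item
n ; x ; n ; c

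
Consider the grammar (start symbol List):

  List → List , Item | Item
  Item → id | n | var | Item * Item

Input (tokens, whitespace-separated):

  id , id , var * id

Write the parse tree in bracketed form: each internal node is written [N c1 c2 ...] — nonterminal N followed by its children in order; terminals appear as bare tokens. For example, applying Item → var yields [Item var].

List
List , Item
List , Item , Item
Item , Item , Item
id , Item , Item
id , id , Item
id , id , Item * Item
id , id , var * Item
id , id , var * id

[List [List [List [Item id]] , [Item id]] , [Item [Item var] * [Item id]]]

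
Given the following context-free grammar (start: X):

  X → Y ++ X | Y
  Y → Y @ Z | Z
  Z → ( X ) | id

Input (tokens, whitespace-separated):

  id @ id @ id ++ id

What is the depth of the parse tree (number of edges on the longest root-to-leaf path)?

[X [Y [Y [Y [Z id]] @ [Z id]] @ [Z id]] ++ [X [Y [Z id]]]]

5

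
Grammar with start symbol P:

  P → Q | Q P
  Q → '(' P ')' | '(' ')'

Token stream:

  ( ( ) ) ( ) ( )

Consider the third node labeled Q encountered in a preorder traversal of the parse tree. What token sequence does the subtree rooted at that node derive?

( )

[P [Q ( [P [Q ( )]] )] [P [Q ( )] [P [Q ( )]]]]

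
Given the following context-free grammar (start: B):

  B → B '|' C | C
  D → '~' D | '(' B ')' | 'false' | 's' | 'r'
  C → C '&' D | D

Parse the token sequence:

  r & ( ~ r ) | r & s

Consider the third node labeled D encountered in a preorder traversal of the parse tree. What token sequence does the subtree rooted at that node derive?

~ r

[B [B [C [C [D r]] & [D ( [B [C [D ~ [D r]]]] )]]] | [C [C [D r]] & [D s]]]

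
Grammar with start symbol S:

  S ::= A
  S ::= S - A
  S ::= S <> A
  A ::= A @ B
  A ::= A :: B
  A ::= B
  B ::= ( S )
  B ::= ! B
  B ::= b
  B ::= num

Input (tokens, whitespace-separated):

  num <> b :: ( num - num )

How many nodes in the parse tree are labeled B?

5

[S [S [A [B num]]] <> [A [A [B b]] :: [B ( [S [S [A [B num]]] - [A [B num]]] )]]]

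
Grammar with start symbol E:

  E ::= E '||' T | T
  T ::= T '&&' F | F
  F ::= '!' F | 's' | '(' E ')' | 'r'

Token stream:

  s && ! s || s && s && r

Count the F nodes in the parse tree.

[E [E [T [T [F s]] && [F ! [F s]]]] || [T [T [T [F s]] && [F s]] && [F r]]]

6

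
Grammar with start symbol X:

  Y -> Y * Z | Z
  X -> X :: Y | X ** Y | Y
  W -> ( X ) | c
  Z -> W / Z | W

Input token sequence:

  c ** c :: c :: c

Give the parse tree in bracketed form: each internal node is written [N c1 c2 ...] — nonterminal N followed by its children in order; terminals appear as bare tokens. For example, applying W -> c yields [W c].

X
X :: Y
X :: Y :: Y
X ** Y :: Y :: Y
Y ** Y :: Y :: Y
Z ** Y :: Y :: Y
W ** Y :: Y :: Y
c ** Y :: Y :: Y
c ** Z :: Y :: Y
c ** W :: Y :: Y
c ** c :: Y :: Y
c ** c :: Z :: Y
c ** c :: W :: Y
c ** c :: c :: Y
c ** c :: c :: Z
c ** c :: c :: W
c ** c :: c :: c

[X [X [X [X [Y [Z [W c]]]] ** [Y [Z [W c]]]] :: [Y [Z [W c]]]] :: [Y [Z [W c]]]]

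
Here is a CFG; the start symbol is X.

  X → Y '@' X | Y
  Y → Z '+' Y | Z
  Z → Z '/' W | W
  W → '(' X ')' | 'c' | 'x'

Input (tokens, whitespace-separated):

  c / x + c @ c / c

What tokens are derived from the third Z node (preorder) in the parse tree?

[X [Y [Z [Z [W c]] / [W x]] + [Y [Z [W c]]]] @ [X [Y [Z [Z [W c]] / [W c]]]]]

c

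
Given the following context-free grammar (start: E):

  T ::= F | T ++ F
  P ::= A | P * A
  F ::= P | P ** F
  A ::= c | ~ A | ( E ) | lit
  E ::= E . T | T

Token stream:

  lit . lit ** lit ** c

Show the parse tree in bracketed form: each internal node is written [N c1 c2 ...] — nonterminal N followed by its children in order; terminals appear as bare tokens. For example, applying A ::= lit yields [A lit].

E
E . T
T . T
F . T
P . T
A . T
lit . T
lit . F
lit . P ** F
lit . A ** F
lit . lit ** F
lit . lit ** P ** F
lit . lit ** A ** F
lit . lit ** lit ** F
lit . lit ** lit ** P
lit . lit ** lit ** A
lit . lit ** lit ** c

[E [E [T [F [P [A lit]]]]] . [T [F [P [A lit]] ** [F [P [A lit]] ** [F [P [A c]]]]]]]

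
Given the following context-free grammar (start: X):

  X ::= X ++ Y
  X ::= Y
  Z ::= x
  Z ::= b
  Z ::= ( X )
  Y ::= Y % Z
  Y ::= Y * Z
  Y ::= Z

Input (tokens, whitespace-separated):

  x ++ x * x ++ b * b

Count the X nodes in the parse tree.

[X [X [X [Y [Z x]]] ++ [Y [Y [Z x]] * [Z x]]] ++ [Y [Y [Z b]] * [Z b]]]

3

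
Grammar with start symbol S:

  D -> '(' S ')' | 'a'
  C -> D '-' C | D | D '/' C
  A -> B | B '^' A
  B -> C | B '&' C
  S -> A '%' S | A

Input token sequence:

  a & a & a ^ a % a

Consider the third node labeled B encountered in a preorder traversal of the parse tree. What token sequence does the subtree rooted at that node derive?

[S [A [B [B [B [C [D a]]] & [C [D a]]] & [C [D a]]] ^ [A [B [C [D a]]]]] % [S [A [B [C [D a]]]]]]

a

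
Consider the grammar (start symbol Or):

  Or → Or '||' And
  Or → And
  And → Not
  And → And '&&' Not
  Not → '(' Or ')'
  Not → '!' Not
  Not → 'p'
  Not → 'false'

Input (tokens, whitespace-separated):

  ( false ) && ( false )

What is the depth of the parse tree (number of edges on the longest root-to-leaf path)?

[Or [And [And [Not ( [Or [And [Not false]]] )]] && [Not ( [Or [And [Not false]]] )]]]

7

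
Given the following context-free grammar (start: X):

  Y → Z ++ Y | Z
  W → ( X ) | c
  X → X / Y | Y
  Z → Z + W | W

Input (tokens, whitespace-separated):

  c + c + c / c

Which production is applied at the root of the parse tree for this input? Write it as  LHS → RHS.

[X [X [Y [Z [Z [Z [W c]] + [W c]] + [W c]]]] / [Y [Z [W c]]]]

X → X / Y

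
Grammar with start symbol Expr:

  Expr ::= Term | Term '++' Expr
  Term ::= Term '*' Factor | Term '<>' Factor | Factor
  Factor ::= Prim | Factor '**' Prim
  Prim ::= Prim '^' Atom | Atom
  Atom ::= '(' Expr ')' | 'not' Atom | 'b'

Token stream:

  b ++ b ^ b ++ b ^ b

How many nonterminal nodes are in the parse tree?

[Expr [Term [Factor [Prim [Atom b]]]] ++ [Expr [Term [Factor [Prim [Prim [Atom b]] ^ [Atom b]]]] ++ [Expr [Term [Factor [Prim [Prim [Atom b]] ^ [Atom b]]]]]]]

19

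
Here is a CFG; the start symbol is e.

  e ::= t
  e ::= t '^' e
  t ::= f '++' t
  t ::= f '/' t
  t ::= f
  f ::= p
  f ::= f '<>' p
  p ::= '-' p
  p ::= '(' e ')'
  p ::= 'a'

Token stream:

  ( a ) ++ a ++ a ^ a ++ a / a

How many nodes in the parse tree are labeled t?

7

[e [t [f [p ( [e [t [f [p a]]]] )]] ++ [t [f [p a]] ++ [t [f [p a]]]]] ^ [e [t [f [p a]] ++ [t [f [p a]] / [t [f [p a]]]]]]]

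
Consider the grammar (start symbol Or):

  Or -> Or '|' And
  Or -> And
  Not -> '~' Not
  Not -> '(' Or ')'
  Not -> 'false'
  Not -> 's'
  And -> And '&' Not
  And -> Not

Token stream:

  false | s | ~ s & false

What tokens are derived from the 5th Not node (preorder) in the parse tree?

false

[Or [Or [Or [And [Not false]]] | [And [Not s]]] | [And [And [Not ~ [Not s]]] & [Not false]]]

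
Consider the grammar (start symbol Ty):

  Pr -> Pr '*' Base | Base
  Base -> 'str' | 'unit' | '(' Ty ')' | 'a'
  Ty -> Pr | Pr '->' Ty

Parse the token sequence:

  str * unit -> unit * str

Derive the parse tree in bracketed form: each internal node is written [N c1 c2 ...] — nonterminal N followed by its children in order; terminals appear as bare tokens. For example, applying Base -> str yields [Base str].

Ty
Pr -> Ty
Pr * Base -> Ty
Base * Base -> Ty
str * Base -> Ty
str * unit -> Ty
str * unit -> Pr
str * unit -> Pr * Base
str * unit -> Base * Base
str * unit -> unit * Base
str * unit -> unit * str

[Ty [Pr [Pr [Base str]] * [Base unit]] -> [Ty [Pr [Pr [Base unit]] * [Base str]]]]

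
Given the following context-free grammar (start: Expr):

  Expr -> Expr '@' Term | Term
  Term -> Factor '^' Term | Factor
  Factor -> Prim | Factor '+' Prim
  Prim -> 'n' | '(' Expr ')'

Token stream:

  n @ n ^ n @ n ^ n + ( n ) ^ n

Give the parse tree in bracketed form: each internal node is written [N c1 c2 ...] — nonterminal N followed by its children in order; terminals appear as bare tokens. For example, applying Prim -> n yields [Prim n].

[Expr [Expr [Expr [Term [Factor [Prim n]]]] @ [Term [Factor [Prim n]] ^ [Term [Factor [Prim n]]]]] @ [Term [Factor [Prim n]] ^ [Term [Factor [Factor [Prim n]] + [Prim ( [Expr [Term [Factor [Prim n]]]] )]] ^ [Term [Factor [Prim n]]]]]]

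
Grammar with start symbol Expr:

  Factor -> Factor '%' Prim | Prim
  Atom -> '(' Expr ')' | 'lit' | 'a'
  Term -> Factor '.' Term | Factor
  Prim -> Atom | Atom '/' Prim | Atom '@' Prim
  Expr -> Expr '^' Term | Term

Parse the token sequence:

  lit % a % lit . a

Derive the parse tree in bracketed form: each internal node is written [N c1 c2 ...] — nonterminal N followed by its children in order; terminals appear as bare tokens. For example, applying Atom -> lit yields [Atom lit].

[Expr [Term [Factor [Factor [Factor [Prim [Atom lit]]] % [Prim [Atom a]]] % [Prim [Atom lit]]] . [Term [Factor [Prim [Atom a]]]]]]

Expr
Term
Factor . Term
Factor % Prim . Term
Factor % Prim % Prim . Term
Prim % Prim % Prim . Term
Atom % Prim % Prim . Term
lit % Prim % Prim . Term
lit % Atom % Prim . Term
lit % a % Prim . Term
lit % a % Atom . Term
lit % a % lit . Term
lit % a % lit . Factor
lit % a % lit . Prim
lit % a % lit . Atom
lit % a % lit . a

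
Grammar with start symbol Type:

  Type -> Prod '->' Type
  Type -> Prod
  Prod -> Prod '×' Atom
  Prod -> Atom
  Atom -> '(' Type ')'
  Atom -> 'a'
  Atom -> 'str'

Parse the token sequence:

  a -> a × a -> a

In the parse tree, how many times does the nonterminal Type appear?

[Type [Prod [Atom a]] -> [Type [Prod [Prod [Atom a]] × [Atom a]] -> [Type [Prod [Atom a]]]]]

3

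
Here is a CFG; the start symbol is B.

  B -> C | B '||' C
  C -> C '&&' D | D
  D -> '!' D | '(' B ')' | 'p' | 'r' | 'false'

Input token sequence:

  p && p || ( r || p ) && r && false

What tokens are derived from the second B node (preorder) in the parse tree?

[B [B [C [C [D p]] && [D p]]] || [C [C [C [D ( [B [B [C [D r]]] || [C [D p]]] )]] && [D r]] && [D false]]]

p && p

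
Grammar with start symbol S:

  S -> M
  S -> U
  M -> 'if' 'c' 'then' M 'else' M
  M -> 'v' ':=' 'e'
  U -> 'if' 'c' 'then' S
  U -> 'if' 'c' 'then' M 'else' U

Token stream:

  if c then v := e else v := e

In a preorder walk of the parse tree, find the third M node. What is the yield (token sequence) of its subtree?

[S [M if c then [M v := e] else [M v := e]]]

v := e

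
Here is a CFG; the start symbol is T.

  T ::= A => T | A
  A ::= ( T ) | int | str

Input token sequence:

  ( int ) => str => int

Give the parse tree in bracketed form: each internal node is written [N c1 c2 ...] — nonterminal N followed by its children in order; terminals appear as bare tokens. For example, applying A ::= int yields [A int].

[T [A ( [T [A int]] )] => [T [A str] => [T [A int]]]]

T
A => T
( T ) => T
( A ) => T
( int ) => T
( int ) => A => T
( int ) => str => T
( int ) => str => A
( int ) => str => int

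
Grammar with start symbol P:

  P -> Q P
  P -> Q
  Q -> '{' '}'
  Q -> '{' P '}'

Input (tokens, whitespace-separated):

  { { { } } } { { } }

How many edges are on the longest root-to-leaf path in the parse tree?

[P [Q { [P [Q { [P [Q { }]] }]] }] [P [Q { [P [Q { }]] }]]]

6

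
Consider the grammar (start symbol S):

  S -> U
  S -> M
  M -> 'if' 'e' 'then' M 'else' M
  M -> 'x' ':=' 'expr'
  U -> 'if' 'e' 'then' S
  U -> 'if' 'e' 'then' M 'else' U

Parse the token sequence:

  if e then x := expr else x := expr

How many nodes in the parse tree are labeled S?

[S [M if e then [M x := expr] else [M x := expr]]]

1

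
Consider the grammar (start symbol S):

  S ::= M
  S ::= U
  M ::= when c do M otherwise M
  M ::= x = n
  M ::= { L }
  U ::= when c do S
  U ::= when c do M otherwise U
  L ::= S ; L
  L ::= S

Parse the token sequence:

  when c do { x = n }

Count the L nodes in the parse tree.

1

[S [U when c do [S [M { [L [S [M x = n]]] }]]]]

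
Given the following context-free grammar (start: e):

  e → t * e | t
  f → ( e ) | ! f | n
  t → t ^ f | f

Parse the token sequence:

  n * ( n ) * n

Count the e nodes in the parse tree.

4

[e [t [f n]] * [e [t [f ( [e [t [f n]]] )]] * [e [t [f n]]]]]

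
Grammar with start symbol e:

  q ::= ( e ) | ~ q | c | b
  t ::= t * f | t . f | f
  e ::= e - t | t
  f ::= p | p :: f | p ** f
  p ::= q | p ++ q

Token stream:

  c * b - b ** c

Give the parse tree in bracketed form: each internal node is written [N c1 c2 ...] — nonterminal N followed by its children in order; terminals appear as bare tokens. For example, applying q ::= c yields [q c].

e
e - t
t - t
t * f - t
f * f - t
p * f - t
q * f - t
c * f - t
c * p - t
c * q - t
c * b - t
c * b - f
c * b - p ** f
c * b - q ** f
c * b - b ** f
c * b - b ** p
c * b - b ** q
c * b - b ** c

[e [e [t [t [f [p [q c]]]] * [f [p [q b]]]]] - [t [f [p [q b]] ** [f [p [q c]]]]]]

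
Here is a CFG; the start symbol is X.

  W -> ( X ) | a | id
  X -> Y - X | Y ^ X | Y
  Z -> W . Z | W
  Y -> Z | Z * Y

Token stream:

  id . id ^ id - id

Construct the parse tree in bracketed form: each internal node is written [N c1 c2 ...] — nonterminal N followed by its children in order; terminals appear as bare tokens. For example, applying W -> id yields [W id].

X
Y ^ X
Z ^ X
W . Z ^ X
id . Z ^ X
id . W ^ X
id . id ^ X
id . id ^ Y - X
id . id ^ Z - X
id . id ^ W - X
id . id ^ id - X
id . id ^ id - Y
id . id ^ id - Z
id . id ^ id - W
id . id ^ id - id

[X [Y [Z [W id] . [Z [W id]]]] ^ [X [Y [Z [W id]]] - [X [Y [Z [W id]]]]]]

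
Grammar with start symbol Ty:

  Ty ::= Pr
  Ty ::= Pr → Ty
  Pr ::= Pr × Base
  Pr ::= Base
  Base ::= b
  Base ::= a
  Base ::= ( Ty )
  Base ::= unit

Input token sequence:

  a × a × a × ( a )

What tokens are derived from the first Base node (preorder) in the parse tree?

[Ty [Pr [Pr [Pr [Pr [Base a]] × [Base a]] × [Base a]] × [Base ( [Ty [Pr [Base a]]] )]]]

a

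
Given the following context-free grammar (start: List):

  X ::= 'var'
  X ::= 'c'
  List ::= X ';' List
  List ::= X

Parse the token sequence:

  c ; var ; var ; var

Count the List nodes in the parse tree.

[List [X c] ; [List [X var] ; [List [X var] ; [List [X var]]]]]

4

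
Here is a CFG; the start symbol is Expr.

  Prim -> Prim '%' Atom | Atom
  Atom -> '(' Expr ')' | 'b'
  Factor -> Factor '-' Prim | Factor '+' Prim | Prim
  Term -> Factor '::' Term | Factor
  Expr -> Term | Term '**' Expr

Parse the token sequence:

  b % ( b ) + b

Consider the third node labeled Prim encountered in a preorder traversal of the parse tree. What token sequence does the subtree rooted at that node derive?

[Expr [Term [Factor [Factor [Prim [Prim [Atom b]] % [Atom ( [Expr [Term [Factor [Prim [Atom b]]]]] )]]] + [Prim [Atom b]]]]]

b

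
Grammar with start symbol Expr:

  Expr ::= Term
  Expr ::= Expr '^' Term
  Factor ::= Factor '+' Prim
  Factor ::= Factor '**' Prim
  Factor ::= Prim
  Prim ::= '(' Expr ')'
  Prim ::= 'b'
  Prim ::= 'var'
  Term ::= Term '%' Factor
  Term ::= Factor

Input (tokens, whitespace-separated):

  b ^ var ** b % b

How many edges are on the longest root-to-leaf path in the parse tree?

6

[Expr [Expr [Term [Factor [Prim b]]]] ^ [Term [Term [Factor [Factor [Prim var]] ** [Prim b]]] % [Factor [Prim b]]]]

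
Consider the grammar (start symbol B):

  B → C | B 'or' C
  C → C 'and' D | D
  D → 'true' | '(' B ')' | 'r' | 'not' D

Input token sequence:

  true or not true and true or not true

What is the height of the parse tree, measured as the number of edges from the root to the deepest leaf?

[B [B [B [C [D true]]] or [C [C [D not [D true]]] and [D true]]] or [C [D not [D true]]]]

6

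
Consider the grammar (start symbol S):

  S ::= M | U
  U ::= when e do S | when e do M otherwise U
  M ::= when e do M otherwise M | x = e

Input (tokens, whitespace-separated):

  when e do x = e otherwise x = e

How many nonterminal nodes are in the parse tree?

4

[S [M when e do [M x = e] otherwise [M x = e]]]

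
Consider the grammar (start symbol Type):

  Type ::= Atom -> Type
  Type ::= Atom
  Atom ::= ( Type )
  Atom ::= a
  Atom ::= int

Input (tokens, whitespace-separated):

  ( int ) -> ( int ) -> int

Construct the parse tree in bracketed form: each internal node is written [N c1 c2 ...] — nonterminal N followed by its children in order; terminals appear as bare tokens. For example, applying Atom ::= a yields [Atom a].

[Type [Atom ( [Type [Atom int]] )] -> [Type [Atom ( [Type [Atom int]] )] -> [Type [Atom int]]]]

Type
Atom -> Type
( Type ) -> Type
( Atom ) -> Type
( int ) -> Type
( int ) -> Atom -> Type
( int ) -> ( Type ) -> Type
( int ) -> ( Atom ) -> Type
( int ) -> ( int ) -> Type
( int ) -> ( int ) -> Atom
( int ) -> ( int ) -> int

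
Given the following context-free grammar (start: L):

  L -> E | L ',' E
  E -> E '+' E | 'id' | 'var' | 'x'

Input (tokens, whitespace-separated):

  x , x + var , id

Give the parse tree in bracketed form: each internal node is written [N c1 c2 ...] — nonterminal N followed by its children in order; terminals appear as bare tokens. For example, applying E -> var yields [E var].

L
L , E
L , E , E
E , E , E
x , E , E
x , E + E , E
x , x + E , E
x , x + var , E
x , x + var , id

[L [L [L [E x]] , [E [E x] + [E var]]] , [E id]]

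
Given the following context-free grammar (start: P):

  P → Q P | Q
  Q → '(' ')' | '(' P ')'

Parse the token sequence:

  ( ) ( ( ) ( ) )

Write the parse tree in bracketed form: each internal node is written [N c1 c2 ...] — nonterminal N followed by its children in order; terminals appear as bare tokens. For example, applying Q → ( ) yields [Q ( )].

[P [Q ( )] [P [Q ( [P [Q ( )] [P [Q ( )]]] )]]]

P
Q P
( ) P
( ) Q
( ) ( P )
( ) ( Q P )
( ) ( ( ) P )
( ) ( ( ) Q )
( ) ( ( ) ( ) )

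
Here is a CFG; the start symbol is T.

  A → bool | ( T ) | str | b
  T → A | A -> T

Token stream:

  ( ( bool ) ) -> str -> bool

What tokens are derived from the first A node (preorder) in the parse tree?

[T [A ( [T [A ( [T [A bool]] )]] )] -> [T [A str] -> [T [A bool]]]]

( ( bool ) )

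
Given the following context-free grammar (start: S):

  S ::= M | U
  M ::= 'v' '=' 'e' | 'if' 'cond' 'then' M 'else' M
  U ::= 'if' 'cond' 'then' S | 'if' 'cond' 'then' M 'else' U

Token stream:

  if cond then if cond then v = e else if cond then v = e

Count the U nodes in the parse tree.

[S [U if cond then [S [U if cond then [M v = e] else [U if cond then [S [M v = e]]]]]]]

3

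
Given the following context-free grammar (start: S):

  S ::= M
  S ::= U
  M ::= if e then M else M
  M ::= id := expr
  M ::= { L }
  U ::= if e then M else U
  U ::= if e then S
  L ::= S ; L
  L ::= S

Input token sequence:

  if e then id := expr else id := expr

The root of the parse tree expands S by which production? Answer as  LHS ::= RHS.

S ::= M

[S [M if e then [M id := expr] else [M id := expr]]]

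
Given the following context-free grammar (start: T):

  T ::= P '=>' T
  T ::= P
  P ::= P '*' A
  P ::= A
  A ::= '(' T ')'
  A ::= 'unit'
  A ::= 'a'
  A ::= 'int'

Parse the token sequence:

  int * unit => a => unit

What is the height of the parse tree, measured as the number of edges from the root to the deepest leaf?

[T [P [P [A int]] * [A unit]] => [T [P [A a]] => [T [P [A unit]]]]]

5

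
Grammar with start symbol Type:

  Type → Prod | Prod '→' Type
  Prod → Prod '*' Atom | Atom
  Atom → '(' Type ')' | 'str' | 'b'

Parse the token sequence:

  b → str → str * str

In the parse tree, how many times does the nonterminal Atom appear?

[Type [Prod [Atom b]] → [Type [Prod [Atom str]] → [Type [Prod [Prod [Atom str]] * [Atom str]]]]]

4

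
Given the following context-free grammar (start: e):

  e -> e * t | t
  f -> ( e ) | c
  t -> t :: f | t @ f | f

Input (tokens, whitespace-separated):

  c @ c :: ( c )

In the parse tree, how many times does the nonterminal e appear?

2

[e [t [t [t [f c]] @ [f c]] :: [f ( [e [t [f c]]] )]]]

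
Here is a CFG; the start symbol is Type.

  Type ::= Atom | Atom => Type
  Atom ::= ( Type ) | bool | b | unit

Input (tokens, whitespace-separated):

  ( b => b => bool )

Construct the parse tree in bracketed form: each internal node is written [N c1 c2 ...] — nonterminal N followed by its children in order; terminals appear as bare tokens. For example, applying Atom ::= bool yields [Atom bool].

Type
Atom
( Type )
( Atom => Type )
( b => Type )
( b => Atom => Type )
( b => b => Type )
( b => b => Atom )
( b => b => bool )

[Type [Atom ( [Type [Atom b] => [Type [Atom b] => [Type [Atom bool]]]] )]]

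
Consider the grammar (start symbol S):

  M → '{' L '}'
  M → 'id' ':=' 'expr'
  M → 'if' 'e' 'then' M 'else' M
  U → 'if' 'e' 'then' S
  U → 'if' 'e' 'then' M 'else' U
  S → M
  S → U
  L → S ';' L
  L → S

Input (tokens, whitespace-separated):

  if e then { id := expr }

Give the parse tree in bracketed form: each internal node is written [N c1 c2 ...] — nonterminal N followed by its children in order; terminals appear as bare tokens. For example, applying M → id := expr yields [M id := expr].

[S [U if e then [S [M { [L [S [M id := expr]]] }]]]]

S
U
if e then S
if e then M
if e then { L }
if e then { S }
if e then { M }
if e then { id := expr }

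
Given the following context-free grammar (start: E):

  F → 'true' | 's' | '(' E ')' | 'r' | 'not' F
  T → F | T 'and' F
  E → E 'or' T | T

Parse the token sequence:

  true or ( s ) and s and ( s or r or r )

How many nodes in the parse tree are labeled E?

[E [E [T [F true]]] or [T [T [T [F ( [E [T [F s]]] )]] and [F s]] and [F ( [E [E [E [T [F s]]] or [T [F r]]] or [T [F r]]] )]]]

6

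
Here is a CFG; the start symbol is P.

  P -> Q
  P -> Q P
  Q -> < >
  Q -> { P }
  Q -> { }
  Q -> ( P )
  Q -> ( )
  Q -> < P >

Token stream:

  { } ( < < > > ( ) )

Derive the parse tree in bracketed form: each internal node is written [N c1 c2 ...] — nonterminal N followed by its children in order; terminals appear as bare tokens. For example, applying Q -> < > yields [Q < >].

P
Q P
{ } P
{ } Q
{ } ( P )
{ } ( Q P )
{ } ( < P > P )
{ } ( < Q > P )
{ } ( < < > > P )
{ } ( < < > > Q )
{ } ( < < > > ( ) )

[P [Q { }] [P [Q ( [P [Q < [P [Q < >]] >] [P [Q ( )]]] )]]]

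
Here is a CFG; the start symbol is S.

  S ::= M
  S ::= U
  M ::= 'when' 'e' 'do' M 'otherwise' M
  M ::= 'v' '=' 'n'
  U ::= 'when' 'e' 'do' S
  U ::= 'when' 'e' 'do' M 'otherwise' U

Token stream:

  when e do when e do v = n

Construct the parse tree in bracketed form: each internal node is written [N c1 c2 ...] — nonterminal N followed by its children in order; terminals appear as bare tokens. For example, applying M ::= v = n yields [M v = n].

[S [U when e do [S [U when e do [S [M v = n]]]]]]

S
U
when e do S
when e do U
when e do when e do S
when e do when e do M
when e do when e do v = n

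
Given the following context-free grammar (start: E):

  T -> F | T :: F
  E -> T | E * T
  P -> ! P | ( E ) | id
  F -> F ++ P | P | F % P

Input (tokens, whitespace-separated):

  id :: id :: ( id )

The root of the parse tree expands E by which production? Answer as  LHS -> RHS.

[E [T [T [T [F [P id]]] :: [F [P id]]] :: [F [P ( [E [T [F [P id]]]] )]]]]

E -> T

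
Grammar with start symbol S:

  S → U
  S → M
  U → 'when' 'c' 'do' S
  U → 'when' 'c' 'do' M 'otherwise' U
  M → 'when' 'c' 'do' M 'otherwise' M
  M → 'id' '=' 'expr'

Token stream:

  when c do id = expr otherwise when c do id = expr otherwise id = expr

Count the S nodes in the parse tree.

1

[S [M when c do [M id = expr] otherwise [M when c do [M id = expr] otherwise [M id = expr]]]]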